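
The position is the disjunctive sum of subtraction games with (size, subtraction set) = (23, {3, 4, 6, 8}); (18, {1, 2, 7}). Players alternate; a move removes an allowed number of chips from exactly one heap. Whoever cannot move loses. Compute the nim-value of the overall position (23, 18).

0

Heap A, S = {3, 4, 6, 8}:
G(0) = 0
G(1) = mex{} = 0
G(2) = mex{} = 0
G(3) = mex{0} = 1
G(4) = mex{0,0} = 1
G(5) = mex{0,0} = 1
G(6) = mex{1,0,0} = 2
G(7) = mex{1,1,0} = 2
G(8) = mex{1,1,0,0} = 2
G(9) = mex{2,1,1,0} = 3
G(10) = mex{2,2,1,0} = 3
G(11) = mex{2,2,1,1} = 0
G(12) = mex{3,2,2,1} = 0
G(13) = mex{3,3,2,1} = 0
G(14) = mex{0,3,2,2} = 1
G(15) = mex{0,0,3,2} = 1
G(16) = mex{0,0,3,2} = 1
G(17) = mex{1,0,0,3} = 2
G(18) = mex{1,1,0,3} = 2
G(19) = mex{1,1,0,0} = 2
G(20) = mex{2,1,1,0} = 3
G(21) = mex{2,2,1,0} = 3
G(22) = mex{2,2,1,1} = 0
G(23) = mex{3,2,2,1} = 0
G_A(23) = 0.
Heap B, S = {1, 2, 7}:
n :  0  1  2  3  4  5  6  7  8  9 10 11 12 13 14 15 16 17 18
G :  0  1  2  0  1  2  0  1  2  0  1  2  0  1  2  0  1  2  0
G_B(18) = 0.
Combined Grundy value = 0 ⊕ 0 = 0.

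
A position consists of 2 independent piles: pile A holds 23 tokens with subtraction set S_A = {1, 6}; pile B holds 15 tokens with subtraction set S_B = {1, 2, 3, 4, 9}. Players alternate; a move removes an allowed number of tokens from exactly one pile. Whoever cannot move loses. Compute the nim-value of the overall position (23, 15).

Pile A, S = {1, 6}:
G(0) = 0
G(1) = mex{0} = 1
G(2) = mex{1} = 0
G(3) = mex{0} = 1
G(4) = mex{1} = 0
G(5) = mex{0} = 1
G(6) = mex{1,0} = 2
G(7) = mex{2,1} = 0
G(8) = mex{0,0} = 1
G(9) = mex{1,1} = 0
G(10) = mex{0,0} = 1
G(11) = mex{1,1} = 0
G(12) = mex{0,2} = 1
G(13) = mex{1,0} = 2
G(14) = mex{2,1} = 0
G(15) = mex{0,0} = 1
G(16) = mex{1,1} = 0
G(17) = mex{0,0} = 1
G(18) = mex{1,1} = 0
G(19) = mex{0,2} = 1
G(20) = mex{1,0} = 2
G(21) = mex{2,1} = 0
G(22) = mex{0,0} = 1
G(23) = mex{1,1} = 0
G_A(23) = 0.
Pile B, S = {1, 2, 3, 4, 9}:
n :  0  1  2  3  4  5  6  7  8  9 10 11 12 13 14 15
G :  0  1  2  3  4  0  1  2  3  4  0  1  2  3  4  0
G_B(15) = 0.
Combined Grundy value = 0 ⊕ 0 = 0.

0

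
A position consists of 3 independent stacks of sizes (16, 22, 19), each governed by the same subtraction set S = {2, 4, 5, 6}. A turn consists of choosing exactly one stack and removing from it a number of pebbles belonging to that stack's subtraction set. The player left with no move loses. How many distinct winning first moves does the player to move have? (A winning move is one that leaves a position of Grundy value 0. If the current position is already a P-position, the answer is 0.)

All stacks use S = {2, 4, 5, 6}:
G(0) = 0
G(1) = mex{} = 0
G(2) = mex{0} = 1
G(3) = mex{0} = 1
G(4) = mex{1,0} = 2
G(5) = mex{1,0,0} = 2
G(6) = mex{2,1,0,0} = 3
G(7) = mex{2,1,1,0} = 3
G(8) = mex{3,2,1,1} = 0
G(9) = mex{3,2,2,1} = 0
G(10) = mex{0,3,2,2} = 1
G(11) = mex{0,3,3,2} = 1
G(12) = mex{1,0,3,3} = 2
G(13) = mex{1,0,0,3} = 2
G(14) = mex{2,1,0,0} = 3
G(15) = mex{2,1,1,0} = 3
G(16) = mex{3,2,1,1} = 0
G(17) = mex{3,2,2,1} = 0
G(18) = mex{0,3,2,2} = 1
G(19) = mex{0,3,3,2} = 1
G(20) = mex{1,0,3,3} = 2
G(21) = mex{1,0,0,3} = 2
G(22) = mex{2,1,0,0} = 3
Stack A: G(16) = 0.
Stack B: G(22) = 3.
Stack C: G(19) = 1.
Combined Grundy value = 0 ⊕ 3 ⊕ 1 = 2.
A winning move leaves total XOR = 0, i.e. changes one component's Grundy value g to g ⊕ X where X is the current total.
Stack A: need g' = 0⊕2 = 2. Options: 16−2→G=3, 16−4→G=2, 16−5→G=1, 16−6→G=1. Hits: 1.
Stack B: need g' = 3⊕2 = 1. Options: 22−2→G=2, 22−4→G=1, 22−5→G=0, 22−6→G=0. Hits: 1.
Stack C: need g' = 1⊕2 = 3. Options: 19−2→G=0, 19−4→G=3, 19−5→G=3, 19−6→G=2. Hits: 2.

4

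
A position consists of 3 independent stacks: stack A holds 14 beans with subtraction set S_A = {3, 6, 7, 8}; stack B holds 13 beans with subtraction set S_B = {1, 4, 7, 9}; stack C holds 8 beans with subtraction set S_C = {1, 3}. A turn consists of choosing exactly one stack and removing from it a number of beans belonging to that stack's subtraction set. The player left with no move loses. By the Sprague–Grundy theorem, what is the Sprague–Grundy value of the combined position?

Stack A, S = {3, 6, 7, 8}:
n :  0  1  2  3  4  5  6  7  8  9 10 11 12 13 14
G :  0  0  0  1  1  1  2  2  2  3  3  0  0  0  1
G_A(14) = 1.
Stack B, S = {1, 4, 7, 9}:
G(0) = 0
G(1) = mex{0} = 1
G(2) = mex{1} = 0
G(3) = mex{0} = 1
G(4) = mex{1,0} = 2
G(5) = mex{2,1} = 0
G(6) = mex{0,0} = 1
G(7) = mex{1,1,0} = 2
G(8) = mex{2,2,1} = 0
G(9) = mex{0,0,0,0} = 1
G(10) = mex{1,1,1,1} = 0
G(11) = mex{0,2,2,0} = 1
G(12) = mex{1,0,0,1} = 2
G(13) = mex{2,1,1,2} = 0
G_B(13) = 0.
Stack C, S = {1, 3}:
n : 0 1 2 3 4 5 6 7 8
G : 0 1 0 1 0 1 0 1 0
G_C(8) = 0.
Combined Grundy value = 1 ⊕ 0 ⊕ 0 = 1.

1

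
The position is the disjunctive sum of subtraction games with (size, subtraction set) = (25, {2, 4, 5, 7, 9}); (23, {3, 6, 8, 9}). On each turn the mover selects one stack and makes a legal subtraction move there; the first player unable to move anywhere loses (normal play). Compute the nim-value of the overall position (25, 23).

2

Stack A, S = {2, 4, 5, 7, 9}:
G(0) = 0
G(1) = mex{} = 0
G(2) = mex{0} = 1
G(3) = mex{0} = 1
G(4) = mex{1,0} = 2
G(5) = mex{1,0,0} = 2
G(6) = mex{2,1,0} = 3
G(7) = mex{2,1,1,0} = 3
G(8) = mex{3,2,1,0} = 4
G(9) = mex{3,2,2,1,0} = 4
G(10) = mex{4,3,2,1,0} = 5
G(11) = mex{4,3,3,2,1} = 0
G(12) = mex{5,4,3,2,1} = 0
G(13) = mex{0,4,4,3,2} = 1
G(14) = mex{0,5,4,3,2} = 1
G(15) = mex{1,0,5,4,3} = 2
G(16) = mex{1,0,0,4,3} = 2
G(17) = mex{2,1,0,5,4} = 3
G(18) = mex{2,1,1,0,4} = 3
G(19) = mex{3,2,1,0,5} = 4
G(20) = mex{3,2,2,1,0} = 4
G(21) = mex{4,3,2,1,0} = 5
G(22) = mex{4,3,3,2,1} = 0
G(23) = mex{5,4,3,2,1} = 0
G(24) = mex{0,4,4,3,2} = 1
G(25) = mex{0,5,4,3,2} = 1
G_A(25) = 1.
Stack B, S = {3, 6, 8, 9}:
n :  0  1  2  3  4  5  6  7  8  9 10 11 12 13 14 15 16 17 18 19 20 21 22 23
G :  0  0  0  1  1  1  2  2  2  3  3  3  0  0  0  1  1  1  2  2  2  3  3  3
G_B(23) = 3.
Combined Grundy value = 1 ⊕ 3 = 2.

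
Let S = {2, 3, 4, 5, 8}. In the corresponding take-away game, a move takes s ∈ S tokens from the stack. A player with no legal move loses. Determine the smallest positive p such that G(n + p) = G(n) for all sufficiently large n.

13

G(0) = 0
G(1) = mex{} = 0
G(2) = mex{0} = 1
G(3) = mex{0,0} = 1
G(4) = mex{1,0,0} = 2
G(5) = mex{1,1,0,0} = 2
G(6) = mex{2,1,1,0} = 3
G(7) = mex{2,2,1,1} = 0
G(8) = mex{3,2,2,1,0} = 4
G(9) = mex{0,3,2,2,0} = 1
G(10) = mex{4,0,3,2,1} = 5
G(11) = mex{1,4,0,3,1} = 2
G(12) = mex{5,1,4,0,2} = 3
G(13) = mex{2,5,1,4,2} = 0
G(14) = mex{3,2,5,1,3} = 0
G(15) = mex{0,3,2,5,0} = 1
G(16) = mex{0,0,3,2,4} = 1
G(17) = mex{1,0,0,3,1} = 2
G(18) = mex{1,1,0,0,5} = 2
G(19) = mex{2,1,1,0,2} = 3
G(20) = mex{2,2,1,1,3} = 0
G(21) = mex{3,2,2,1,0} = 4
G(22) = mex{0,3,2,2,0} = 1
G(23) = mex{4,0,3,2,1} = 5
G(24) = mex{1,4,0,3,1} = 2
G(25) = mex{5,1,4,0,2} = 3
G(26) = mex{2,5,1,4,2} = 0
G(27) = mex{3,2,5,1,3} = 0
G(n+13) = G(n) holds for n = 0,…,7 (a full window of length max(S) = 8), so the sequence is purely periodic with period 13.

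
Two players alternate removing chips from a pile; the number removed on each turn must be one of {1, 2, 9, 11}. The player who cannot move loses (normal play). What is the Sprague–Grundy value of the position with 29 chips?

G(0) = 0
G(1) = mex{0} = 1
G(2) = mex{1,0} = 2
G(3) = mex{2,1} = 0
G(4) = mex{0,2} = 1
G(5) = mex{1,0} = 2
G(6) = mex{2,1} = 0
G(7) = mex{0,2} = 1
G(8) = mex{1,0} = 2
G(9) = mex{2,1,0} = 3
G(10) = mex{3,2,1} = 0
G(11) = mex{0,3,2,0} = 1
G(12) = mex{1,0,0,1} = 2
G(13) = mex{2,1,1,2} = 0
G(14) = mex{0,2,2,0} = 1
G(15) = mex{1,0,0,1} = 2
G(16) = mex{2,1,1,2} = 0
G(17) = mex{0,2,2,0} = 1
G(18) = mex{1,0,3,1} = 2
G(19) = mex{2,1,0,2} = 3
G(20) = mex{3,2,1,3} = 0
G(21) = mex{0,3,2,0} = 1
G(22) = mex{1,0,0,1} = 2
G(23) = mex{2,1,1,2} = 0
G(24) = mex{0,2,2,0} = 1
G(25) = mex{1,0,0,1} = 2
G(26) = mex{2,1,1,2} = 0
G(27) = mex{0,2,2,0} = 1
G(28) = mex{1,0,3,1} = 2
G(29) = mex{2,1,0,2} = 3

3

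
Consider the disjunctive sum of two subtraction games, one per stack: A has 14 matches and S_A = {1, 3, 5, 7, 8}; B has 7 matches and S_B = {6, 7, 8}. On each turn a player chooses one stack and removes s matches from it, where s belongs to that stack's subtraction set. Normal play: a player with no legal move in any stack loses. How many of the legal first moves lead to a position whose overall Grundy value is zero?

Stack A, S = {1, 3, 5, 7, 8}:
G(0) = 0
G(1) = mex{0} = 1
G(2) = mex{1} = 0
G(3) = mex{0,0} = 1
G(4) = mex{1,1} = 0
G(5) = mex{0,0,0} = 1
G(6) = mex{1,1,1} = 0
G(7) = mex{0,0,0,0} = 1
G(8) = mex{1,1,1,1,0} = 2
G(9) = mex{2,0,0,0,1} = 3
G(10) = mex{3,1,1,1,0} = 2
G(11) = mex{2,2,0,0,1} = 3
G(12) = mex{3,3,1,1,0} = 2
G(13) = mex{2,2,2,0,1} = 3
G(14) = mex{3,3,3,1,0} = 2
G_A(14) = 2.
Stack B, S = {6, 7, 8}:
G(0) = 0
G(1) = mex{} = 0
G(2) = mex{} = 0
G(3) = mex{} = 0
G(4) = mex{} = 0
G(5) = mex{} = 0
G(6) = mex{0} = 1
G(7) = mex{0,0} = 1
G_B(7) = 1.
Combined Grundy value = 2 ⊕ 1 = 3.
A winning move leaves total XOR = 0, i.e. changes one component's Grundy value g to g ⊕ X where X is the current total.
Stack A: need g' = 2⊕3 = 1. Options: 14−1→G=3, 14−3→G=3, 14−5→G=3, 14−7→G=1, 14−8→G=0. Hits: 1.
Stack B: need g' = 1⊕3 = 2. Options: 7−6→G=0, 7−7→G=0. Hits: 0.

1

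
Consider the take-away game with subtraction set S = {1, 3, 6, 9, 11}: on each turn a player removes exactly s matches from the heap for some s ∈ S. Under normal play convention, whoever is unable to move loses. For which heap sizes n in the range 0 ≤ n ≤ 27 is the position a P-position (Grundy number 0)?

n :  0  1  2  3  4  5  6  7  8  9 10 11 12 13 14 15 16 17 18 19 20 21 22 23 24 25 26 27
G :  0  1  0  1  0  1  2  3  2  3  2  3  0  1  0  1  0  1  2  3  2  3  2  3  0  1  0  1
P-positions are exactly the n with G(n) = 0.

0, 2, 4, 12, 14, 16, 24, 26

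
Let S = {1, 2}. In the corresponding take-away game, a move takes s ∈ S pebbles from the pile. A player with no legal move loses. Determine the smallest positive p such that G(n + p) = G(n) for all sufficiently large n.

G(0) = 0
G(1) = mex{0} = 1
G(2) = mex{1,0} = 2
G(3) = mex{2,1} = 0
G(4) = mex{0,2} = 1
G(5) = mex{1,0} = 2
G(6) = mex{2,1} = 0
G(7) = mex{0,2} = 1
G(8) = mex{1,0} = 2
G(9) = mex{2,1} = 0
G(10) = mex{0,2} = 1
G(11) = mex{1,0} = 2
G(12) = mex{2,1} = 0
G(13) = mex{0,2} = 1
G(14) = mex{1,0} = 2
G(n+3) = G(n) holds for n = 0,…,1 (a full window of length max(S) = 2), so the sequence is purely periodic with period 3.

3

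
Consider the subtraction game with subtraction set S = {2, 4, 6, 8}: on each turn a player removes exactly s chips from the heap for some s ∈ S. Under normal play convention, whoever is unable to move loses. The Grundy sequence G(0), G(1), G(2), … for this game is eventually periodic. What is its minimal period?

n :  0  1  2  3  4  5  6  7  8  9 10 11 12 13 14 15 16 17 18 19 20 21
G :  0  0  1  1  2  2  3  3  4  4  0  0  1  1  2  2  3  3  4  4  0  0
G(n+10) = G(n) holds for n = 0,…,7 (a full window of length max(S) = 8), so the sequence is purely periodic with period 10.

10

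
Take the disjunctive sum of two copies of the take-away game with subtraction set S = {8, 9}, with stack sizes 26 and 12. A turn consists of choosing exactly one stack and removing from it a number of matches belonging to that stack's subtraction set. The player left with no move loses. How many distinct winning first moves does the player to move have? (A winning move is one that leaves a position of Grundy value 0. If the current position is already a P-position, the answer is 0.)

0

All stacks use S = {8, 9}:
G(0) = 0
G(1) = mex{} = 0
G(2) = mex{} = 0
G(3) = mex{} = 0
G(4) = mex{} = 0
G(5) = mex{} = 0
G(6) = mex{} = 0
G(7) = mex{} = 0
G(8) = mex{0} = 1
G(9) = mex{0,0} = 1
G(10) = mex{0,0} = 1
G(11) = mex{0,0} = 1
G(12) = mex{0,0} = 1
G(13) = mex{0,0} = 1
G(14) = mex{0,0} = 1
G(15) = mex{0,0} = 1
G(16) = mex{1,0} = 2
G(17) = mex{1,1} = 0
G(18) = mex{1,1} = 0
G(19) = mex{1,1} = 0
G(20) = mex{1,1} = 0
G(21) = mex{1,1} = 0
G(22) = mex{1,1} = 0
G(23) = mex{1,1} = 0
G(24) = mex{2,1} = 0
G(25) = mex{0,2} = 1
G(26) = mex{0,0} = 1
Stack A: G(26) = 1.
Stack B: G(12) = 1.
Combined Grundy value = 1 ⊕ 1 = 0.
A winning move leaves total XOR = 0, i.e. changes one component's Grundy value g to g ⊕ X where X is the current total.
Stack A: target g' = 1⊕0 = 1, but every legal move changes the Grundy value (mex property), so 0 moves.
Stack B: target g' = 1⊕0 = 1, but every legal move changes the Grundy value (mex property), so 0 moves.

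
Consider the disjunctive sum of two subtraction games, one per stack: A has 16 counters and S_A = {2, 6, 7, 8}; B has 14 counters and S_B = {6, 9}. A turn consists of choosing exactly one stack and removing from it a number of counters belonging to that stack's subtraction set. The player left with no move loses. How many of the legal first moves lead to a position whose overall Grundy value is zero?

3

Stack A, S = {2, 6, 7, 8}:
G(0) = 0
G(1) = mex{} = 0
G(2) = mex{0} = 1
G(3) = mex{0} = 1
G(4) = mex{1} = 0
G(5) = mex{1} = 0
G(6) = mex{0,0} = 1
G(7) = mex{0,0,0} = 1
G(8) = mex{1,1,0,0} = 2
G(9) = mex{1,1,1,0} = 2
G(10) = mex{2,0,1,1} = 3
G(11) = mex{2,0,0,1} = 3
G(12) = mex{3,1,0,0} = 2
G(13) = mex{3,1,1,0} = 2
G(14) = mex{2,2,1,1} = 0
G(15) = mex{2,2,2,1} = 0
G(16) = mex{0,3,2,2} = 1
G_A(16) = 1.
Stack B, S = {6, 9}:
n :  0  1  2  3  4  5  6  7  8  9 10 11 12 13 14
G :  0  0  0  0  0  0  1  1  1  1  1  1  2  2  2
G_B(14) = 2.
Combined Grundy value = 1 ⊕ 2 = 3.
A winning move leaves total XOR = 0, i.e. changes one component's Grundy value g to g ⊕ X where X is the current total.
Stack A: need g' = 1⊕3 = 2. Options: 16−2→G=0, 16−6→G=3, 16−7→G=2, 16−8→G=2. Hits: 2.
Stack B: need g' = 2⊕3 = 1. Options: 14−6→G=1, 14−9→G=0. Hits: 1.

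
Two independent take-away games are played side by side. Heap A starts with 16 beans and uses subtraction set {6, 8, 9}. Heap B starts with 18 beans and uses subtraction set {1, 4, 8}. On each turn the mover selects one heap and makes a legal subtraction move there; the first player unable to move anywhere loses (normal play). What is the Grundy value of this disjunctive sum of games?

Heap A, S = {6, 8, 9}:
G(0) = 0
G(1) = mex{} = 0
G(2) = mex{} = 0
G(3) = mex{} = 0
G(4) = mex{} = 0
G(5) = mex{} = 0
G(6) = mex{0} = 1
G(7) = mex{0} = 1
G(8) = mex{0,0} = 1
G(9) = mex{0,0,0} = 1
G(10) = mex{0,0,0} = 1
G(11) = mex{0,0,0} = 1
G(12) = mex{1,0,0} = 2
G(13) = mex{1,0,0} = 2
G(14) = mex{1,1,0} = 2
G(15) = mex{1,1,1} = 0
G(16) = mex{1,1,1} = 0
G_A(16) = 0.
Heap B, S = {1, 4, 8}:
G(0) = 0
G(1) = mex{0} = 1
G(2) = mex{1} = 0
G(3) = mex{0} = 1
G(4) = mex{1,0} = 2
G(5) = mex{2,1} = 0
G(6) = mex{0,0} = 1
G(7) = mex{1,1} = 0
G(8) = mex{0,2,0} = 1
G(9) = mex{1,0,1} = 2
G(10) = mex{2,1,0} = 3
G(11) = mex{3,0,1} = 2
G(12) = mex{2,1,2} = 0
G(13) = mex{0,2,0} = 1
G(14) = mex{1,3,1} = 0
G(15) = mex{0,2,0} = 1
G(16) = mex{1,0,1} = 2
G(17) = mex{2,1,2} = 0
G(18) = mex{0,0,3} = 1
G_B(18) = 1.
Combined Grundy value = 0 ⊕ 1 = 1.

1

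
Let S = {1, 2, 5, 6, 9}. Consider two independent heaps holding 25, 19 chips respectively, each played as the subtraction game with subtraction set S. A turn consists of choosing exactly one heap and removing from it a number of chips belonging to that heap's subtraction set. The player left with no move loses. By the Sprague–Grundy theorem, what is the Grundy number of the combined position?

3

All heaps use S = {1, 2, 5, 6, 9}:
n :  0  1  2  3  4  5  6  7  8  9 10 11 12 13 14 15 16 17 18 19 20 21 22 23 24 25
G :  0  1  2  0  1  2  3  0  1  2  0  1  2  3  0  1  2  0  1  2  3  0  1  2  0  1
Heap A: G(25) = 1.
Heap B: G(19) = 2.
Combined Grundy value = 1 ⊕ 2 = 3.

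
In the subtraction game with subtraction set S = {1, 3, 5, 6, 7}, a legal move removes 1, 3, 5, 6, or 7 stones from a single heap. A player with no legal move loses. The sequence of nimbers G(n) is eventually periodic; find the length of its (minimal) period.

12

n :  0  1  2  3  4  5  6  7  8  9 10 11 12 13 14 15 16 17 18 19 20 21 22 23 24 25
G :  0  1  0  1  0  1  2  3  2  3  2  3  0  1  0  1  0  1  2  3  2  3  2  3  0  1
G(n+12) = G(n) holds for n = 0,…,6 (a full window of length max(S) = 7), so the sequence is purely periodic with period 12.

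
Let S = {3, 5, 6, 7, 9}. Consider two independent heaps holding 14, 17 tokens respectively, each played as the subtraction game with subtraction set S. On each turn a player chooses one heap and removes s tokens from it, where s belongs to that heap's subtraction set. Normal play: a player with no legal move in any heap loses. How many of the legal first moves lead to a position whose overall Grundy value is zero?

All heaps use S = {3, 5, 6, 7, 9}:
n :  0  1  2  3  4  5  6  7  8  9 10 11 12 13 14 15 16 17
G :  0  0  0  1  1  1  2  2  2  3  3  3  0  0  0  1  1  1
Heap A: G(14) = 0.
Heap B: G(17) = 1.
Combined Grundy value = 0 ⊕ 1 = 1.
A winning move leaves total XOR = 0, i.e. changes one component's Grundy value g to g ⊕ X where X is the current total.
Heap A: need g' = 0⊕1 = 1. Options: 14−3→G=3, 14−5→G=3, 14−6→G=2, 14−7→G=2, 14−9→G=1. Hits: 1.
Heap B: need g' = 1⊕1 = 0. Options: 17−3→G=0, 17−5→G=0, 17−6→G=3, 17−7→G=3, 17−9→G=2. Hits: 2.

3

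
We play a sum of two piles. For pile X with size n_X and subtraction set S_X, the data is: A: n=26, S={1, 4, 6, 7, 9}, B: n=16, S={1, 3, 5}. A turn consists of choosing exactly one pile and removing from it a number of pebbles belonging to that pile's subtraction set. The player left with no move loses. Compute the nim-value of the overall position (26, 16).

Pile A, S = {1, 4, 6, 7, 9}:
G(0) = 0
G(1) = mex{0} = 1
G(2) = mex{1} = 0
G(3) = mex{0} = 1
G(4) = mex{1,0} = 2
G(5) = mex{2,1} = 0
G(6) = mex{0,0,0} = 1
G(7) = mex{1,1,1,0} = 2
G(8) = mex{2,2,0,1} = 3
G(9) = mex{3,0,1,0,0} = 2
G(10) = mex{2,1,2,1,1} = 0
G(11) = mex{0,2,0,2,0} = 1
G(12) = mex{1,3,1,0,1} = 2
G(13) = mex{2,2,2,1,2} = 0
G(14) = mex{0,0,3,2,0} = 1
G(15) = mex{1,1,2,3,1} = 0
G(16) = mex{0,2,0,2,2} = 1
G(17) = mex{1,0,1,0,3} = 2
G(18) = mex{2,1,2,1,2} = 0
G(19) = mex{0,0,0,2,0} = 1
G(20) = mex{1,1,1,0,1} = 2
G(21) = mex{2,2,0,1,2} = 3
G(22) = mex{3,0,1,0,0} = 2
G(23) = mex{2,1,2,1,1} = 0
G(24) = mex{0,2,0,2,0} = 1
G(25) = mex{1,3,1,0,1} = 2
G(26) = mex{2,2,2,1,2} = 0
G_A(26) = 0.
Pile B, S = {1, 3, 5}:
G(0) = 0
G(1) = mex{0} = 1
G(2) = mex{1} = 0
G(3) = mex{0,0} = 1
G(4) = mex{1,1} = 0
G(5) = mex{0,0,0} = 1
G(6) = mex{1,1,1} = 0
G(7) = mex{0,0,0} = 1
G(8) = mex{1,1,1} = 0
G(9) = mex{0,0,0} = 1
G(10) = mex{1,1,1} = 0
G(11) = mex{0,0,0} = 1
G(12) = mex{1,1,1} = 0
G(13) = mex{0,0,0} = 1
G(14) = mex{1,1,1} = 0
G(15) = mex{0,0,0} = 1
G(16) = mex{1,1,1} = 0
G_B(16) = 0.
Combined Grundy value = 0 ⊕ 0 = 0.

0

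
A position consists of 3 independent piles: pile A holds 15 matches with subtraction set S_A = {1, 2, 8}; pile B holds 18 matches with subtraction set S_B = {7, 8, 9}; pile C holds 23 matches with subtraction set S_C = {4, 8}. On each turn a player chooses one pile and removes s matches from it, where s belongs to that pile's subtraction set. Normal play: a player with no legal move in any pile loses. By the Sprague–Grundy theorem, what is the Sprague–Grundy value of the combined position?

2

Pile A, S = {1, 2, 8}:
G(0) = 0
G(1) = mex{0} = 1
G(2) = mex{1,0} = 2
G(3) = mex{2,1} = 0
G(4) = mex{0,2} = 1
G(5) = mex{1,0} = 2
G(6) = mex{2,1} = 0
G(7) = mex{0,2} = 1
G(8) = mex{1,0,0} = 2
G(9) = mex{2,1,1} = 0
G(10) = mex{0,2,2} = 1
G(11) = mex{1,0,0} = 2
G(12) = mex{2,1,1} = 0
G(13) = mex{0,2,2} = 1
G(14) = mex{1,0,0} = 2
G(15) = mex{2,1,1} = 0
G_A(15) = 0.
Pile B, S = {7, 8, 9}:
G(0) = 0
G(1) = mex{} = 0
G(2) = mex{} = 0
G(3) = mex{} = 0
G(4) = mex{} = 0
G(5) = mex{} = 0
G(6) = mex{} = 0
G(7) = mex{0} = 1
G(8) = mex{0,0} = 1
G(9) = mex{0,0,0} = 1
G(10) = mex{0,0,0} = 1
G(11) = mex{0,0,0} = 1
G(12) = mex{0,0,0} = 1
G(13) = mex{0,0,0} = 1
G(14) = mex{1,0,0} = 2
G(15) = mex{1,1,0} = 2
G(16) = mex{1,1,1} = 0
G(17) = mex{1,1,1} = 0
G(18) = mex{1,1,1} = 0
G_B(18) = 0.
Pile C, S = {4, 8}:
G(0) = 0
G(1) = mex{} = 0
G(2) = mex{} = 0
G(3) = mex{} = 0
G(4) = mex{0} = 1
G(5) = mex{0} = 1
G(6) = mex{0} = 1
G(7) = mex{0} = 1
G(8) = mex{1,0} = 2
G(9) = mex{1,0} = 2
G(10) = mex{1,0} = 2
G(11) = mex{1,0} = 2
G(12) = mex{2,1} = 0
G(13) = mex{2,1} = 0
G(14) = mex{2,1} = 0
G(15) = mex{2,1} = 0
G(16) = mex{0,2} = 1
G(17) = mex{0,2} = 1
G(18) = mex{0,2} = 1
G(19) = mex{0,2} = 1
G(20) = mex{1,0} = 2
G(21) = mex{1,0} = 2
G(22) = mex{1,0} = 2
G(23) = mex{1,0} = 2
G_C(23) = 2.
Combined Grundy value = 0 ⊕ 0 ⊕ 2 = 2.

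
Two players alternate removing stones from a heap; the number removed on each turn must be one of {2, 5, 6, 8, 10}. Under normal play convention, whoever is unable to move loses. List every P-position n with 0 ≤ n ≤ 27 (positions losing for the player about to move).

n :  0  1  2  3  4  5  6  7  8  9 10 11 12 13 14 15 16 17 18 19 20 21 22 23 24 25 26 27
G :  0  0  1  1  0  2  1  3  2  2  3  3  2  0  3  1  0  0  1  1  0  2  1  3  2  2  3  3
P-positions are exactly the n with G(n) = 0.

0, 1, 4, 13, 16, 17, 20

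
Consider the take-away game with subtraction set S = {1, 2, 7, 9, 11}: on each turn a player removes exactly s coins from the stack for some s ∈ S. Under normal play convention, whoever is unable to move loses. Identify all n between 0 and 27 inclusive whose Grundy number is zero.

0, 3, 6, 16, 19, 22

n :  0  1  2  3  4  5  6  7  8  9 10 11 12 13 14 15 16 17 18 19 20 21 22 23 24 25 26 27
G :  0  1  2  0  1  2  0  1  2  3  4  5  3  4  5  3  0  1  2  0  1  2  0  1  2  3  4  5
P-positions are exactly the n with G(n) = 0.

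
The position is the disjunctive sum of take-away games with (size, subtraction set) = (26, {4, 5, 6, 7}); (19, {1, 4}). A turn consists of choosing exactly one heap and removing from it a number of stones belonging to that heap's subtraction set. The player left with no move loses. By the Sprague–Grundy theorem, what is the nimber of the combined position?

Heap A, S = {4, 5, 6, 7}:
n :  0  1  2  3  4  5  6  7  8  9 10 11 12 13 14 15 16 17 18 19 20 21 22 23 24 25 26
G :  0  0  0  0  1  1  1  1  2  2  2  0  0  0  0  1  1  1  1  2  2  2  0  0  0  0  1
G_A(26) = 1.
Heap B, S = {1, 4}:
G(0) = 0
G(1) = mex{0} = 1
G(2) = mex{1} = 0
G(3) = mex{0} = 1
G(4) = mex{1,0} = 2
G(5) = mex{2,1} = 0
G(6) = mex{0,0} = 1
G(7) = mex{1,1} = 0
G(8) = mex{0,2} = 1
G(9) = mex{1,0} = 2
G(10) = mex{2,1} = 0
G(11) = mex{0,0} = 1
G(12) = mex{1,1} = 0
G(13) = mex{0,2} = 1
G(14) = mex{1,0} = 2
G(15) = mex{2,1} = 0
G(16) = mex{0,0} = 1
G(17) = mex{1,1} = 0
G(18) = mex{0,2} = 1
G(19) = mex{1,0} = 2
G_B(19) = 2.
Combined Grundy value = 1 ⊕ 2 = 3.

3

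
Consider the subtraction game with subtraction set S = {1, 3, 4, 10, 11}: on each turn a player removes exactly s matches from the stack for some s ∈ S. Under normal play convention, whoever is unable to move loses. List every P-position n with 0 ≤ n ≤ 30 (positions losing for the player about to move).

G(0) = 0
G(1) = mex{0} = 1
G(2) = mex{1} = 0
G(3) = mex{0,0} = 1
G(4) = mex{1,1,0} = 2
G(5) = mex{2,0,1} = 3
G(6) = mex{3,1,0} = 2
G(7) = mex{2,2,1} = 0
G(8) = mex{0,3,2} = 1
G(9) = mex{1,2,3} = 0
G(10) = mex{0,0,2,0} = 1
G(11) = mex{1,1,0,1,0} = 2
G(12) = mex{2,0,1,0,1} = 3
G(13) = mex{3,1,0,1,0} = 2
G(14) = mex{2,2,1,2,1} = 0
G(15) = mex{0,3,2,3,2} = 1
G(16) = mex{1,2,3,2,3} = 0
G(17) = mex{0,0,2,0,2} = 1
G(18) = mex{1,1,0,1,0} = 2
G(19) = mex{2,0,1,0,1} = 3
G(20) = mex{3,1,0,1,0} = 2
G(21) = mex{2,2,1,2,1} = 0
G(22) = mex{0,3,2,3,2} = 1
G(23) = mex{1,2,3,2,3} = 0
G(24) = mex{0,0,2,0,2} = 1
G(25) = mex{1,1,0,1,0} = 2
G(26) = mex{2,0,1,0,1} = 3
G(27) = mex{3,1,0,1,0} = 2
G(28) = mex{2,2,1,2,1} = 0
G(29) = mex{0,3,2,3,2} = 1
G(30) = mex{1,2,3,2,3} = 0
P-positions are exactly the n with G(n) = 0.

0, 2, 7, 9, 14, 16, 21, 23, 28, 30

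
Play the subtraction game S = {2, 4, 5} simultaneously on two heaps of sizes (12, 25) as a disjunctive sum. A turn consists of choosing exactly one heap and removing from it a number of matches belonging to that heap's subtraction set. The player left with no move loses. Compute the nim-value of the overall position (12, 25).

All heaps use S = {2, 4, 5}:
G(0) = 0
G(1) = mex{} = 0
G(2) = mex{0} = 1
G(3) = mex{0} = 1
G(4) = mex{1,0} = 2
G(5) = mex{1,0,0} = 2
G(6) = mex{2,1,0} = 3
G(7) = mex{2,1,1} = 0
G(8) = mex{3,2,1} = 0
G(9) = mex{0,2,2} = 1
G(10) = mex{0,3,2} = 1
G(11) = mex{1,0,3} = 2
G(12) = mex{1,0,0} = 2
G(13) = mex{2,1,0} = 3
G(14) = mex{2,1,1} = 0
G(15) = mex{3,2,1} = 0
G(16) = mex{0,2,2} = 1
G(17) = mex{0,3,2} = 1
G(18) = mex{1,0,3} = 2
G(19) = mex{1,0,0} = 2
G(20) = mex{2,1,0} = 3
G(21) = mex{2,1,1} = 0
G(22) = mex{3,2,1} = 0
G(23) = mex{0,2,2} = 1
G(24) = mex{0,3,2} = 1
G(25) = mex{1,0,3} = 2
Heap A: G(12) = 2.
Heap B: G(25) = 2.
Combined Grundy value = 2 ⊕ 2 = 0.

0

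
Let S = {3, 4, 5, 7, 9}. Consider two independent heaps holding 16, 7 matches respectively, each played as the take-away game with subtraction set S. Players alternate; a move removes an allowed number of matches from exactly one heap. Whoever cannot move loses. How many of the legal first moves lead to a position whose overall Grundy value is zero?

All heaps use S = {3, 4, 5, 7, 9}:
n :  0  1  2  3  4  5  6  7  8  9 10 11 12 13 14 15 16
G :  0  0  0  1  1  1  2  2  2  3  3  3  0  0  0  1  1
Heap A: G(16) = 1.
Heap B: G(7) = 2.
Combined Grundy value = 1 ⊕ 2 = 3.
A winning move leaves total XOR = 0, i.e. changes one component's Grundy value g to g ⊕ X where X is the current total.
Heap A: need g' = 1⊕3 = 2. Options: 16−3→G=0, 16−4→G=0, 16−5→G=3, 16−7→G=3, 16−9→G=2. Hits: 1.
Heap B: need g' = 2⊕3 = 1. Options: 7−3→G=1, 7−4→G=1, 7−5→G=0, 7−7→G=0. Hits: 2.

3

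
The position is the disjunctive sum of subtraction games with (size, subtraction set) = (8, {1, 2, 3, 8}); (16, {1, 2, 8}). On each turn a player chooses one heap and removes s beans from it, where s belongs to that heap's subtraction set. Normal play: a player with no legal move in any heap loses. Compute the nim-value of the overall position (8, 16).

Heap A, S = {1, 2, 3, 8}:
G(0) = 0
G(1) = mex{0} = 1
G(2) = mex{1,0} = 2
G(3) = mex{2,1,0} = 3
G(4) = mex{3,2,1} = 0
G(5) = mex{0,3,2} = 1
G(6) = mex{1,0,3} = 2
G(7) = mex{2,1,0} = 3
G(8) = mex{3,2,1,0} = 4
G_A(8) = 4.
Heap B, S = {1, 2, 8}:
n :  0  1  2  3  4  5  6  7  8  9 10 11 12 13 14 15 16
G :  0  1  2  0  1  2  0  1  2  0  1  2  0  1  2  0  1
G_B(16) = 1.
Combined Grundy value = 4 ⊕ 1 = 5.

5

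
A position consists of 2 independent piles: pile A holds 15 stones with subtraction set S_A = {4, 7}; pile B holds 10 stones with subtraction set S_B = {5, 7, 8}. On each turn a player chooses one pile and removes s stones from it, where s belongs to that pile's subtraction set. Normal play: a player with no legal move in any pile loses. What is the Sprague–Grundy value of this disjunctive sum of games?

3

Pile A, S = {4, 7}:
G(0) = 0
G(1) = mex{} = 0
G(2) = mex{} = 0
G(3) = mex{} = 0
G(4) = mex{0} = 1
G(5) = mex{0} = 1
G(6) = mex{0} = 1
G(7) = mex{0,0} = 1
G(8) = mex{1,0} = 2
G(9) = mex{1,0} = 2
G(10) = mex{1,0} = 2
G(11) = mex{1,1} = 0
G(12) = mex{2,1} = 0
G(13) = mex{2,1} = 0
G(14) = mex{2,1} = 0
G(15) = mex{0,2} = 1
G_A(15) = 1.
Pile B, S = {5, 7, 8}:
G(0) = 0
G(1) = mex{} = 0
G(2) = mex{} = 0
G(3) = mex{} = 0
G(4) = mex{} = 0
G(5) = mex{0} = 1
G(6) = mex{0} = 1
G(7) = mex{0,0} = 1
G(8) = mex{0,0,0} = 1
G(9) = mex{0,0,0} = 1
G(10) = mex{1,0,0} = 2
G_B(10) = 2.
Combined Grundy value = 1 ⊕ 2 = 3.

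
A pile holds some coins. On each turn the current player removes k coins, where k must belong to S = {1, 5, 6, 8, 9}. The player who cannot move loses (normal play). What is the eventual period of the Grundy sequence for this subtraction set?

n :  0  1  2  3  4  5  6  7  8  9 10 11 12 13 14 15 16 17 18 19 20 21 22 23 24 25 26 27 28 29
G :  0  1  0  1  0  1  2  3  2  3  2  3  4  5  0  1  0  1  0  1  2  3  2  3  2  3  4  5  0  1
G(n+14) = G(n) holds for n = 0,…,8 (a full window of length max(S) = 9), so the sequence is purely periodic with period 14.

14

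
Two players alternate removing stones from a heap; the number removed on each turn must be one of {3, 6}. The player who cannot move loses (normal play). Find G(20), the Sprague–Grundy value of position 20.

n :  0  1  2  3  4  5  6  7  8  9 10 11 12 13 14 15 16 17 18 19 20
G :  0  0  0  1  1  1  2  2  2  0  0  0  1  1  1  2  2  2  0  0  0

0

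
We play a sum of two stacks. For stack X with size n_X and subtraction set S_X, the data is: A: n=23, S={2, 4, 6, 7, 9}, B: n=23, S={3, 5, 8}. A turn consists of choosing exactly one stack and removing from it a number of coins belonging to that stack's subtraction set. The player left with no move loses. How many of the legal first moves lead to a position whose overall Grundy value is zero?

Stack A, S = {2, 4, 6, 7, 9}:
G(0) = 0
G(1) = mex{} = 0
G(2) = mex{0} = 1
G(3) = mex{0} = 1
G(4) = mex{1,0} = 2
G(5) = mex{1,0} = 2
G(6) = mex{2,1,0} = 3
G(7) = mex{2,1,0,0} = 3
G(8) = mex{3,2,1,0} = 4
G(9) = mex{3,2,1,1,0} = 4
G(10) = mex{4,3,2,1,0} = 5
G(11) = mex{4,3,2,2,1} = 0
G(12) = mex{5,4,3,2,1} = 0
G(13) = mex{0,4,3,3,2} = 1
G(14) = mex{0,5,4,3,2} = 1
G(15) = mex{1,0,4,4,3} = 2
G(16) = mex{1,0,5,4,3} = 2
G(17) = mex{2,1,0,5,4} = 3
G(18) = mex{2,1,0,0,4} = 3
G(19) = mex{3,2,1,0,5} = 4
G(20) = mex{3,2,1,1,0} = 4
G(21) = mex{4,3,2,1,0} = 5
G(22) = mex{4,3,2,2,1} = 0
G(23) = mex{5,4,3,2,1} = 0
G_A(23) = 0.
Stack B, S = {3, 5, 8}:
G(0) = 0
G(1) = mex{} = 0
G(2) = mex{} = 0
G(3) = mex{0} = 1
G(4) = mex{0} = 1
G(5) = mex{0,0} = 1
G(6) = mex{1,0} = 2
G(7) = mex{1,0} = 2
G(8) = mex{1,1,0} = 2
G(9) = mex{2,1,0} = 3
G(10) = mex{2,1,0} = 3
G(11) = mex{2,2,1} = 0
G(12) = mex{3,2,1} = 0
G(13) = mex{3,2,1} = 0
G(14) = mex{0,3,2} = 1
G(15) = mex{0,3,2} = 1
G(16) = mex{0,0,2} = 1
G(17) = mex{1,0,3} = 2
G(18) = mex{1,0,3} = 2
G(19) = mex{1,1,0} = 2
G(20) = mex{2,1,0} = 3
G(21) = mex{2,1,0} = 3
G(22) = mex{2,2,1} = 0
G(23) = mex{3,2,1} = 0
G_B(23) = 0.
Combined Grundy value = 0 ⊕ 0 = 0.
A winning move leaves total XOR = 0, i.e. changes one component's Grundy value g to g ⊕ X where X is the current total.
Stack A: target g' = 0⊕0 = 0, but every legal move changes the Grundy value (mex property), so 0 moves.
Stack B: target g' = 0⊕0 = 0, but every legal move changes the Grundy value (mex property), so 0 moves.

0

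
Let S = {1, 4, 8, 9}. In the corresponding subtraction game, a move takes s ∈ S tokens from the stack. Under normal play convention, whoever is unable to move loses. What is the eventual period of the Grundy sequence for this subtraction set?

G(0) = 0
G(1) = mex{0} = 1
G(2) = mex{1} = 0
G(3) = mex{0} = 1
G(4) = mex{1,0} = 2
G(5) = mex{2,1} = 0
G(6) = mex{0,0} = 1
G(7) = mex{1,1} = 0
G(8) = mex{0,2,0} = 1
G(9) = mex{1,0,1,0} = 2
G(10) = mex{2,1,0,1} = 3
G(11) = mex{3,0,1,0} = 2
G(12) = mex{2,1,2,1} = 0
G(13) = mex{0,2,0,2} = 1
G(14) = mex{1,3,1,0} = 2
G(15) = mex{2,2,0,1} = 3
G(16) = mex{3,0,1,0} = 2
G(17) = mex{2,1,2,1} = 0
G(18) = mex{0,2,3,2} = 1
G(19) = mex{1,3,2,3} = 0
G(20) = mex{0,2,0,2} = 1
G(21) = mex{1,0,1,0} = 2
G(22) = mex{2,1,2,1} = 0
G(23) = mex{0,0,3,2} = 1
G(24) = mex{1,1,2,3} = 0
G(25) = mex{0,2,0,2} = 1
G(26) = mex{1,0,1,0} = 2
G(27) = mex{2,1,0,1} = 3
G(28) = mex{3,0,1,0} = 2
G(29) = mex{2,1,2,1} = 0
G(30) = mex{0,2,0,2} = 1
G(31) = mex{1,3,1,0} = 2
G(32) = mex{2,2,0,1} = 3
G(33) = mex{3,0,1,0} = 2
G(34) = mex{2,1,2,1} = 0
G(35) = mex{0,2,3,2} = 1
G(n+17) = G(n) holds for n = 0,…,8 (a full window of length max(S) = 9), so the sequence is purely periodic with period 17.

17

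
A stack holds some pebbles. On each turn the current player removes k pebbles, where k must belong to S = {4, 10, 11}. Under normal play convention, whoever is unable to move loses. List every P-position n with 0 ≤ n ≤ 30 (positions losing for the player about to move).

G(0) = 0
G(1) = mex{} = 0
G(2) = mex{} = 0
G(3) = mex{} = 0
G(4) = mex{0} = 1
G(5) = mex{0} = 1
G(6) = mex{0} = 1
G(7) = mex{0} = 1
G(8) = mex{1} = 0
G(9) = mex{1} = 0
G(10) = mex{1,0} = 2
G(11) = mex{1,0,0} = 2
G(12) = mex{0,0,0} = 1
G(13) = mex{0,0,0} = 1
G(14) = mex{2,1,0} = 3
G(15) = mex{2,1,1} = 0
G(16) = mex{1,1,1} = 0
G(17) = mex{1,1,1} = 0
G(18) = mex{3,0,1} = 2
G(19) = mex{0,0,0} = 1
G(20) = mex{0,2,0} = 1
G(21) = mex{0,2,2} = 1
G(22) = mex{2,1,2} = 0
G(23) = mex{1,1,1} = 0
G(24) = mex{1,3,1} = 0
G(25) = mex{1,0,3} = 2
G(26) = mex{0,0,0} = 1
G(27) = mex{0,0,0} = 1
G(28) = mex{0,2,0} = 1
G(29) = mex{2,1,2} = 0
G(30) = mex{1,1,1} = 0
P-positions are exactly the n with G(n) = 0.

0, 1, 2, 3, 8, 9, 15, 16, 17, 22, 23, 24, 29, 30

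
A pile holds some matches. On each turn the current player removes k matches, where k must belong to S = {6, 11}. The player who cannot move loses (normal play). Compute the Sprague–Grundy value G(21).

0

n :  0  1  2  3  4  5  6  7  8  9 10 11 12 13 14 15 16 17 18 19 20 21
G :  0  0  0  0  0  0  1  1  1  1  1  1  2  2  2  2  2  0  0  0  0  0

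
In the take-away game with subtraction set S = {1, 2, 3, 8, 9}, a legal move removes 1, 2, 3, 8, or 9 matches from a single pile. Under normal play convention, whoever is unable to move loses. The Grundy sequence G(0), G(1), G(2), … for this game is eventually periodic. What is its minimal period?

10

n :  0  1  2  3  4  5  6  7  8  9 10 11 12 13 14 15 16 17 18 19 20 21
G :  0  1  2  3  0  1  2  3  4  5  0  1  2  3  0  1  2  3  4  5  0  1
G(n+10) = G(n) holds for n = 0,…,8 (a full window of length max(S) = 9), so the sequence is purely periodic with period 10.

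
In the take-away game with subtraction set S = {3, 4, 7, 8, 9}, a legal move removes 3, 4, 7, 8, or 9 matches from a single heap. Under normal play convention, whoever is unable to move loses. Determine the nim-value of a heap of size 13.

n :  0  1  2  3  4  5  6  7  8  9 10 11 12 13
G :  0  0  0  1  1  1  2  2  2  3  3  3  0  0

0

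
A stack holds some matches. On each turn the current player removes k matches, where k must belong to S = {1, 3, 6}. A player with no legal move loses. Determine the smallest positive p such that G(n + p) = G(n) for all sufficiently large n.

9

n :  0  1  2  3  4  5  6  7  8  9 10 11 12 13 14 15 16 17 18 19
G :  0  1  0  1  0  1  2  3  2  0  1  0  1  0  1  2  3  2  0  1
G(n+9) = G(n) holds for n = 0,…,5 (a full window of length max(S) = 6), so the sequence is purely periodic with period 9.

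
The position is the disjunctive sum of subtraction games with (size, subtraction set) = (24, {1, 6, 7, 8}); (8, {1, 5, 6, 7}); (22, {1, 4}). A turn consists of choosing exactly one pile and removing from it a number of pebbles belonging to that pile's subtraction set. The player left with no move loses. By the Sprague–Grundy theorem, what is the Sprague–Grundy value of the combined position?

1

Pile A, S = {1, 6, 7, 8}:
G(0) = 0
G(1) = mex{0} = 1
G(2) = mex{1} = 0
G(3) = mex{0} = 1
G(4) = mex{1} = 0
G(5) = mex{0} = 1
G(6) = mex{1,0} = 2
G(7) = mex{2,1,0} = 3
G(8) = mex{3,0,1,0} = 2
G(9) = mex{2,1,0,1} = 3
G(10) = mex{3,0,1,0} = 2
G(11) = mex{2,1,0,1} = 3
G(12) = mex{3,2,1,0} = 4
G(13) = mex{4,3,2,1} = 0
G(14) = mex{0,2,3,2} = 1
G(15) = mex{1,3,2,3} = 0
G(16) = mex{0,2,3,2} = 1
G(17) = mex{1,3,2,3} = 0
G(18) = mex{0,4,3,2} = 1
G(19) = mex{1,0,4,3} = 2
G(20) = mex{2,1,0,4} = 3
G(21) = mex{3,0,1,0} = 2
G(22) = mex{2,1,0,1} = 3
G(23) = mex{3,0,1,0} = 2
G(24) = mex{2,1,0,1} = 3
G_A(24) = 3.
Pile B, S = {1, 5, 6, 7}:
n : 0 1 2 3 4 5 6 7 8
G : 0 1 0 1 0 1 2 3 2
G_B(8) = 2.
Pile C, S = {1, 4}:
G(0) = 0
G(1) = mex{0} = 1
G(2) = mex{1} = 0
G(3) = mex{0} = 1
G(4) = mex{1,0} = 2
G(5) = mex{2,1} = 0
G(6) = mex{0,0} = 1
G(7) = mex{1,1} = 0
G(8) = mex{0,2} = 1
G(9) = mex{1,0} = 2
G(10) = mex{2,1} = 0
G(11) = mex{0,0} = 1
G(12) = mex{1,1} = 0
G(13) = mex{0,2} = 1
G(14) = mex{1,0} = 2
G(15) = mex{2,1} = 0
G(16) = mex{0,0} = 1
G(17) = mex{1,1} = 0
G(18) = mex{0,2} = 1
G(19) = mex{1,0} = 2
G(20) = mex{2,1} = 0
G(21) = mex{0,0} = 1
G(22) = mex{1,1} = 0
G_C(22) = 0.
Combined Grundy value = 3 ⊕ 2 ⊕ 0 = 1.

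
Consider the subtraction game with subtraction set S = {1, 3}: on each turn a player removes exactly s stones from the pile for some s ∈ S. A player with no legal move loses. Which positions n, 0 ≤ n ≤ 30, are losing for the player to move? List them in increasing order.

G(0) = 0
G(1) = mex{0} = 1
G(2) = mex{1} = 0
G(3) = mex{0,0} = 1
G(4) = mex{1,1} = 0
G(5) = mex{0,0} = 1
G(6) = mex{1,1} = 0
G(7) = mex{0,0} = 1
G(8) = mex{1,1} = 0
G(9) = mex{0,0} = 1
G(10) = mex{1,1} = 0
G(11) = mex{0,0} = 1
G(12) = mex{1,1} = 0
G(13) = mex{0,0} = 1
G(14) = mex{1,1} = 0
G(15) = mex{0,0} = 1
G(16) = mex{1,1} = 0
G(17) = mex{0,0} = 1
G(18) = mex{1,1} = 0
G(19) = mex{0,0} = 1
G(20) = mex{1,1} = 0
G(21) = mex{0,0} = 1
G(22) = mex{1,1} = 0
G(23) = mex{0,0} = 1
G(24) = mex{1,1} = 0
G(25) = mex{0,0} = 1
G(26) = mex{1,1} = 0
G(27) = mex{0,0} = 1
G(28) = mex{1,1} = 0
G(29) = mex{0,0} = 1
G(30) = mex{1,1} = 0
P-positions are exactly the n with G(n) = 0.

0, 2, 4, 6, 8, 10, 12, 14, 16, 18, 20, 22, 24, 26, 28, 30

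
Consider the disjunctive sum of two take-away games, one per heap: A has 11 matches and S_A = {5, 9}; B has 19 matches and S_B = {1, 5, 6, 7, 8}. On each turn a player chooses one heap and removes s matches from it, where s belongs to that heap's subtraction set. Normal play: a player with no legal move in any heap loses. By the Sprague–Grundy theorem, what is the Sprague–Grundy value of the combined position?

Heap A, S = {5, 9}:
G(0) = 0
G(1) = mex{} = 0
G(2) = mex{} = 0
G(3) = mex{} = 0
G(4) = mex{} = 0
G(5) = mex{0} = 1
G(6) = mex{0} = 1
G(7) = mex{0} = 1
G(8) = mex{0} = 1
G(9) = mex{0,0} = 1
G(10) = mex{1,0} = 2
G(11) = mex{1,0} = 2
G_A(11) = 2.
Heap B, S = {1, 5, 6, 7, 8}:
G(0) = 0
G(1) = mex{0} = 1
G(2) = mex{1} = 0
G(3) = mex{0} = 1
G(4) = mex{1} = 0
G(5) = mex{0,0} = 1
G(6) = mex{1,1,0} = 2
G(7) = mex{2,0,1,0} = 3
G(8) = mex{3,1,0,1,0} = 2
G(9) = mex{2,0,1,0,1} = 3
G(10) = mex{3,1,0,1,0} = 2
G(11) = mex{2,2,1,0,1} = 3
G(12) = mex{3,3,2,1,0} = 4
G(13) = mex{4,2,3,2,1} = 0
G(14) = mex{0,3,2,3,2} = 1
G(15) = mex{1,2,3,2,3} = 0
G(16) = mex{0,3,2,3,2} = 1
G(17) = mex{1,4,3,2,3} = 0
G(18) = mex{0,0,4,3,2} = 1
G(19) = mex{1,1,0,4,3} = 2
G_B(19) = 2.
Combined Grundy value = 2 ⊕ 2 = 0.

0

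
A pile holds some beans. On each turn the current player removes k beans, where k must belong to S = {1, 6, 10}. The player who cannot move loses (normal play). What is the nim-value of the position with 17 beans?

n :  0  1  2  3  4  5  6  7  8  9 10 11 12 13 14 15 16 17
G :  0  1  0  1  0  1  2  0  1  0  1  0  1  2  3  2  0  1

1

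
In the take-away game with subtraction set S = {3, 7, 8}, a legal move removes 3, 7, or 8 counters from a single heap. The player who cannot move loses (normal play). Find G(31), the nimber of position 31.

n :  0  1  2  3  4  5  6  7  8  9 10 11 12 13 14 15 16 17 18 19 20 21 22 23 24 25 26 27 28 29 30 31
G :  0  0  0  1  1  1  0  2  2  1  3  0  0  2  1  1  0  0  2  1  1  0  0  2  1  1  0  0  2  1  1  0

0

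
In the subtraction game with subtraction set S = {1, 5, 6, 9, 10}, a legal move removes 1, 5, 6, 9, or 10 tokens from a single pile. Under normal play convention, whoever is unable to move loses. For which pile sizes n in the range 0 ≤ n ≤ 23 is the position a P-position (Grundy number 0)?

0, 2, 4, 15, 17, 19

n :  0  1  2  3  4  5  6  7  8  9 10 11 12 13 14 15 16 17 18 19 20 21 22 23
G :  0  1  0  1  0  1  2  3  2  3  2  3  4  5  4  0  1  0  1  0  1  2  3  2
P-positions are exactly the n with G(n) = 0.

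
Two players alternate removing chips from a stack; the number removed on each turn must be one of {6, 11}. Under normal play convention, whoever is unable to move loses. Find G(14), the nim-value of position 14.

G(0) = 0
G(1) = mex{} = 0
G(2) = mex{} = 0
G(3) = mex{} = 0
G(4) = mex{} = 0
G(5) = mex{} = 0
G(6) = mex{0} = 1
G(7) = mex{0} = 1
G(8) = mex{0} = 1
G(9) = mex{0} = 1
G(10) = mex{0} = 1
G(11) = mex{0,0} = 1
G(12) = mex{1,0} = 2
G(13) = mex{1,0} = 2
G(14) = mex{1,0} = 2

2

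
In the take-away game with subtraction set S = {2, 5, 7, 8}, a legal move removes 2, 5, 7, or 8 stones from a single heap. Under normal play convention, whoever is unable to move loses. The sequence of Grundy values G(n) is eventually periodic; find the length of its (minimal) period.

n :  0  1  2  3  4  5  6  7  8  9 10 11 12 13 14 15 16 17 18 19 20 21 22 23 24 25 26 27 28 29 30 31 32 33 34 35 36 37 38 39 40 41 42 43 44 45 46 47
G :  0  0  1  1  0  2  1  3  2  2  0  3  1  0  0  1  1  3  2  2  3  3  2  0  0  1  1  0  2  1  3  2  2  0  3  1  0  0  1  1  3  2  2  3  3  2  0  0
G(n+23) = G(n) holds for n = 0,…,7 (a full window of length max(S) = 8), so the sequence is purely periodic with period 23.

23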